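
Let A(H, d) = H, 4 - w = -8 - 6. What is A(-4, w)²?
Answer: 16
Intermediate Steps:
w = 18 (w = 4 - (-8 - 6) = 4 - 1*(-14) = 4 + 14 = 18)
A(-4, w)² = (-4)² = 16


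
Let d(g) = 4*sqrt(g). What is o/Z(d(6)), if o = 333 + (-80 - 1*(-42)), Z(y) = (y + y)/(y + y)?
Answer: 295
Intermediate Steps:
Z(y) = 1 (Z(y) = (2*y)/((2*y)) = (2*y)*(1/(2*y)) = 1)
o = 295 (o = 333 + (-80 + 42) = 333 - 38 = 295)
o/Z(d(6)) = 295/1 = 295*1 = 295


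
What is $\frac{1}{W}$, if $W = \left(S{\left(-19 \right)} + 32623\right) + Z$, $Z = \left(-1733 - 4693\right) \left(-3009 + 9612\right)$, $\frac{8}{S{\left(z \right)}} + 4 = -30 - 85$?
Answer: $- \frac{119}{5045392353} \approx -2.3586 \cdot 10^{-8}$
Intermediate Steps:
$S{\left(z \right)} = - \frac{8}{119}$ ($S{\left(z \right)} = \frac{8}{-4 - 115} = \frac{8}{-119} = 8 \left(- \frac{1}{119}\right) = - \frac{8}{119}$)
$Z = -42430878$ ($Z = \left(-6426\right) 6603 = -42430878$)
$W = - \frac{5045392353}{119}$ ($W = \left(- \frac{8}{119} + 32623\right) - 42430878 = \frac{3882129}{119} - 42430878 = - \frac{5045392353}{119} \approx -4.2398 \cdot 10^{7}$)
$\frac{1}{W} = \frac{1}{- \frac{5045392353}{119}} = - \frac{119}{5045392353}$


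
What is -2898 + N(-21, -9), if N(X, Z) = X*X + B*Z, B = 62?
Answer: -3015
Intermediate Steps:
N(X, Z) = X**2 + 62*Z (N(X, Z) = X*X + 62*Z = X**2 + 62*Z)
-2898 + N(-21, -9) = -2898 + ((-21)**2 + 62*(-9)) = -2898 + (441 - 558) = -2898 - 117 = -3015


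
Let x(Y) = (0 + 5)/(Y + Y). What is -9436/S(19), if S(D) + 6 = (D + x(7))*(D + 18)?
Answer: -132104/9943 ≈ -13.286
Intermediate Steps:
x(Y) = 5/(2*Y) (x(Y) = 5/((2*Y)) = 5*(1/(2*Y)) = 5/(2*Y))
S(D) = -6 + (18 + D)*(5/14 + D) (S(D) = -6 + (D + (5/2)/7)*(D + 18) = -6 + (D + (5/2)*(⅐))*(18 + D) = -6 + (D + 5/14)*(18 + D) = -6 + (5/14 + D)*(18 + D) = -6 + (18 + D)*(5/14 + D))
-9436/S(19) = -9436/(3/7 + 19² + (257/14)*19) = -9436/(3/7 + 361 + 4883/14) = -9436/9943/14 = -9436*14/9943 = -132104/9943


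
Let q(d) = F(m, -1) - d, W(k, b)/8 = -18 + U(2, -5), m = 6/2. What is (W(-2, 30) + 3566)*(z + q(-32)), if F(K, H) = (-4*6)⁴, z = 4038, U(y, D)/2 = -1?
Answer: 1143891476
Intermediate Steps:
U(y, D) = -2 (U(y, D) = 2*(-1) = -2)
m = 3 (m = 6*(½) = 3)
W(k, b) = -160 (W(k, b) = 8*(-18 - 2) = 8*(-20) = -160)
F(K, H) = 331776 (F(K, H) = (-24)⁴ = 331776)
q(d) = 331776 - d
(W(-2, 30) + 3566)*(z + q(-32)) = (-160 + 3566)*(4038 + (331776 - 1*(-32))) = 3406*(4038 + (331776 + 32)) = 3406*(4038 + 331808) = 3406*335846 = 1143891476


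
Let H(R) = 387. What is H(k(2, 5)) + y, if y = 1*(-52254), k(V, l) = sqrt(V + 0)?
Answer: -51867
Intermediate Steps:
k(V, l) = sqrt(V)
y = -52254
H(k(2, 5)) + y = 387 - 52254 = -51867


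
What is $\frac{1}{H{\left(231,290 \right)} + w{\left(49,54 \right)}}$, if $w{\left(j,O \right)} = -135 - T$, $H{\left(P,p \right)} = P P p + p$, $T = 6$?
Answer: $\frac{1}{15474839} \approx 6.4621 \cdot 10^{-8}$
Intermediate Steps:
$H{\left(P,p \right)} = p + p P^{2}$ ($H{\left(P,p \right)} = P^{2} p + p = p P^{2} + p = p + p P^{2}$)
$w{\left(j,O \right)} = -141$ ($w{\left(j,O \right)} = -135 - 6 = -141$)
$\frac{1}{H{\left(231,290 \right)} + w{\left(49,54 \right)}} = \frac{1}{290 \left(1 + 231^{2}\right) - 141} = \frac{1}{290 \left(1 + 53361\right) - 141} = \frac{1}{290 \cdot 53362 - 141} = \frac{1}{15474980 - 141} = \frac{1}{15474839}$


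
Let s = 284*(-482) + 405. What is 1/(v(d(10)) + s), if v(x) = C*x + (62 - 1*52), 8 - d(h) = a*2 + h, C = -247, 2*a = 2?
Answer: -1/135485 ≈ -7.3809e-6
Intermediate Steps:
a = 1 (a = (½)*2 = 1)
d(h) = 6 - h (d(h) = 8 - (1*2 + h) = 8 - (2 + h) = 8 + (-2 - h) = 6 - h)
s = -136483 (s = -136888 + 405 = -136483)
v(x) = 10 - 247*x (v(x) = -247*x + (62 - 1*52) = -247*x + (62 - 52) = -247*x + 10 = 10 - 247*x)
1/(v(d(10)) + s) = 1/((10 - 247*(6 - 1*10)) - 136483) = 1/((10 - 247*(6 - 10)) - 136483) = 1/((10 - 247*(-4)) - 136483) = 1/((10 + 988) - 136483) = 1/(998 - 136483) = 1/(-135485) = -1/135485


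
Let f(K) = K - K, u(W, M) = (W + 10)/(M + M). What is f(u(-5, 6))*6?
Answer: 0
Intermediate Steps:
u(W, M) = (10 + W)/(2*M) (u(W, M) = (10 + W)/((2*M)) = (10 + W)*(1/(2*M)) = (10 + W)/(2*M))
f(K) = 0
f(u(-5, 6))*6 = 0*6 = 0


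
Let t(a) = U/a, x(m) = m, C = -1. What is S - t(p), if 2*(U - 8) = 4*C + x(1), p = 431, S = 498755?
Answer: 429926797/862 ≈ 4.9876e+5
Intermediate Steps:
U = 13/2 (U = 8 + (4*(-1) + 1)/2 = 8 + (-4 + 1)/2 = 8 + (½)*(-3) = 8 - 3/2 = 13/2 ≈ 6.5000)
t(a) = 13/(2*a)
S - t(p) = 498755 - 13/(2*431) = 498755 - 1*13/862 = 498755 - 13/862 = 429926797/862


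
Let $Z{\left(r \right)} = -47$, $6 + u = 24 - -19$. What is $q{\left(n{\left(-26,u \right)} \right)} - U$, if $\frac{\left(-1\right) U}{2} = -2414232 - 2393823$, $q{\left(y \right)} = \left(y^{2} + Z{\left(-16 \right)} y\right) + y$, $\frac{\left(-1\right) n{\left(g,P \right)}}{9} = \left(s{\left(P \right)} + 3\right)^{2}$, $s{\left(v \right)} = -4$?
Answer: $-9615615$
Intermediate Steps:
$u = 37$ ($u = -6 + \left(24 - -19\right) = -6 + \left(24 + 19\right) = -6 + 43 = 37$)
$n{\left(g,P \right)} = -9$ ($n{\left(g,P \right)} = - 9 \left(-4 + 3\right)^{2} = - 9 \left(-1\right)^{2} = \left(-9\right) 1 = -9$)
$q{\left(y \right)} = y^{2} - 46 y$ ($q{\left(y \right)} = \left(y^{2} - 47 y\right) + y = y^{2} - 46 y$)
$U = 9616110$ ($U = - 2 \left(-2414232 - 2393823\right) = \left(-2\right) \left(-4808055\right) = 9616110$)
$q{\left(n{\left(-26,u \right)} \right)} - U = - 9 \left(-46 - 9\right) - 9616110 = \left(-9\right) \left(-55\right) - 9616110 = 495 - 9616110 = -9615615$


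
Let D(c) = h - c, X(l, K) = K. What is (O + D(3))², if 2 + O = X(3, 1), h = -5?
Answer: 81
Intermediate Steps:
O = -1 (O = -2 + 1 = -1)
D(c) = -5 - c
(O + D(3))² = (-1 + (-5 - 1*3))² = (-1 + (-5 - 3))² = (-1 - 8)² = (-9)² = 81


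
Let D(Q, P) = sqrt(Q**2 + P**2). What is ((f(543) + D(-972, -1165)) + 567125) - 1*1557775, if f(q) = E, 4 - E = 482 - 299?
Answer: -990829 + sqrt(2302009) ≈ -9.8931e+5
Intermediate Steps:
E = -179 (E = 4 - (482 - 299) = 4 - 1*183 = 4 - 183 = -179)
f(q) = -179
D(Q, P) = sqrt(P**2 + Q**2)
((f(543) + D(-972, -1165)) + 567125) - 1*1557775 = ((-179 + sqrt((-1165)**2 + (-972)**2)) + 567125) - 1*1557775 = ((-179 + sqrt(1357225 + 944784)) + 567125) - 1557775 = ((-179 + sqrt(2302009)) + 567125) - 1557775 = (566946 + sqrt(2302009)) - 1557775 = -990829 + sqrt(2302009)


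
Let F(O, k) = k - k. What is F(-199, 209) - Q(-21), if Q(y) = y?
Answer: 21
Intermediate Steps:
F(O, k) = 0
F(-199, 209) - Q(-21) = 0 - 1*(-21) = 0 + 21 = 21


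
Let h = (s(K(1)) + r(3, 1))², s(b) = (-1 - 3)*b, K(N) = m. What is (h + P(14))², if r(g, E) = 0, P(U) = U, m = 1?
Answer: 900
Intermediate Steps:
K(N) = 1
s(b) = -4*b
h = 16 (h = (-4*1 + 0)² = (-4 + 0)² = (-4)² = 16)
(h + P(14))² = (16 + 14)² = 30² = 900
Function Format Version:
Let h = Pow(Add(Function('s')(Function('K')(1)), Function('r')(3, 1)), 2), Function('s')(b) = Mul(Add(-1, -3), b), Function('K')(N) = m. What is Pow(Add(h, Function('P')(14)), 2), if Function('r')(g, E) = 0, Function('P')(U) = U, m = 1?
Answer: 900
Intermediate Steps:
Function('K')(N) = 1
Function('s')(b) = Mul(-4, b)
h = 16 (h = Pow(Add(Mul(-4, 1), 0), 2) = Pow(Add(-4, 0), 2) = Pow(-4, 2) = 16)
Pow(Add(h, Function('P')(14)), 2) = Pow(Add(16, 14), 2) = Pow(30, 2) = 900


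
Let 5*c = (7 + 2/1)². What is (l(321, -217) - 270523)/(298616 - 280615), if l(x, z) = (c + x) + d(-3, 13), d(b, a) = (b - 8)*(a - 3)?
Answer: -1351479/90005 ≈ -15.016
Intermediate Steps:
d(b, a) = (-8 + b)*(-3 + a)
c = 81/5 (c = (7 + 2/1)²/5 = (7 + 2*1)²/5 = (7 + 2)²/5 = (⅕)*9² = (⅕)*81 = 81/5 ≈ 16.200)
l(x, z) = -469/5 + x (l(x, z) = (81/5 + x) + (24 - 8*13 - 3*(-3) + 13*(-3)) = (81/5 + x) + (24 - 104 + 9 - 39) = (81/5 + x) - 110 = -469/5 + x)
(l(321, -217) - 270523)/(298616 - 280615) = ((-469/5 + 321) - 270523)/(298616 - 280615) = (1136/5 - 270523)/18001 = -1351479/5*1/18001 = -1351479/90005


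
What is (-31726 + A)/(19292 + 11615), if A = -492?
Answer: -32218/30907 ≈ -1.0424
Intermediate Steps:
(-31726 + A)/(19292 + 11615) = (-31726 - 492)/(19292 + 11615) = -32218/30907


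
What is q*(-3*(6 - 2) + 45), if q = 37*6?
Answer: 7326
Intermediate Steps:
q = 222
q*(-3*(6 - 2) + 45) = 222*(-3*(6 - 2) + 45) = 222*(-3*4 + 45) = 222*(-12 + 45) = 222*33 = 7326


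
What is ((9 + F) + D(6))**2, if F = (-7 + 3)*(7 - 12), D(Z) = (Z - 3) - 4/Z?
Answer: 8836/9 ≈ 981.78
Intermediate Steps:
D(Z) = -3 + Z - 4/Z (D(Z) = (-3 + Z) - 4/Z = -3 + Z - 4/Z)
F = 20 (F = -4*(-5) = 20)
((9 + F) + D(6))**2 = ((9 + 20) + (-3 + 6 - 4/6))**2 = (29 + (-3 + 6 - 4*1/6))**2 = (29 + (-3 + 6 - 2/3))**2 = (29 + 7/3)**2 = (94/3)**2 = 8836/9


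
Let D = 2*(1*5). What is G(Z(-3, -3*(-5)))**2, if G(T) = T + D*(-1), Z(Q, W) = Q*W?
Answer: 3025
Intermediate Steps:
D = 10 (D = 2*5 = 10)
G(T) = -10 + T (G(T) = T + 10*(-1) = T - 10 = -10 + T)
G(Z(-3, -3*(-5)))**2 = (-10 - (-9)*(-5))**2 = (-10 - 3*15)**2 = (-10 - 45)**2 = (-55)**2 = 3025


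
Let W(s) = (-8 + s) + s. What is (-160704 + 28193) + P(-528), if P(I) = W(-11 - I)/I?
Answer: -11661139/88 ≈ -1.3251e+5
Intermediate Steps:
W(s) = -8 + 2*s
P(I) = (-30 - 2*I)/I (P(I) = (-8 + 2*(-11 - I))/I = (-8 + (-22 - 2*I))/I = (-30 - 2*I)/I)
(-160704 + 28193) + P(-528) = (-160704 + 28193) + (-2 - 30/(-528)) = -132511 + (-2 - 30*(-1/528)) = -132511 + (-2 + 5/88) = -132511 - 171/88 = -11661139/88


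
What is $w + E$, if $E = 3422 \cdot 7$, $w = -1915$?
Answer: $22039$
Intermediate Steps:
$E = 23954$
$w + E = -1915 + 23954 = 22039$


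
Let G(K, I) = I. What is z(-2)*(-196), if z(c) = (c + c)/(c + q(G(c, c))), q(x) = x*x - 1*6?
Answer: -196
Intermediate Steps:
q(x) = -6 + x² (q(x) = x² - 6 = -6 + x²)
z(c) = 2*c/(-6 + c + c²) (z(c) = (c + c)/(c + (-6 + c²)) = (2*c)/(-6 + c + c²) = 2*c/(-6 + c + c²))
z(-2)*(-196) = (2*(-2)/(-6 - 2 + (-2)²))*(-196) = (2*(-2)/(-6 - 2 + 4))*(-196) = (2*(-2)/(-4))*(-196) = (2*(-2)*(-¼))*(-196) = 1*(-196) = -196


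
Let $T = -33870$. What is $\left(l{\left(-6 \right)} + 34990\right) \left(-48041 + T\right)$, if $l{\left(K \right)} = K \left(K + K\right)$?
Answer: $-2871963482$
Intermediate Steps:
$l{\left(K \right)} = 2 K^{2}$ ($l{\left(K \right)} = K 2 K = 2 K^{2}$)
$\left(l{\left(-6 \right)} + 34990\right) \left(-48041 + T\right) = \left(2 \left(-6\right)^{2} + 34990\right) \left(-48041 - 33870\right) = \left(2 \cdot 36 + 34990\right) \left(-81911\right) = \left(72 + 34990\right) \left(-81911\right) = 35062 \left(-81911\right) = -2871963482$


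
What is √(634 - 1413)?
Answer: I*√779 ≈ 27.911*I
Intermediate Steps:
√(634 - 1413) = √(-779) = I*√779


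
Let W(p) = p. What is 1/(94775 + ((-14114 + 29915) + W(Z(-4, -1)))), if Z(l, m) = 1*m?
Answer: 1/110575 ≈ 9.0436e-6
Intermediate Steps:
Z(l, m) = m
1/(94775 + ((-14114 + 29915) + W(Z(-4, -1)))) = 1/(94775 + ((-14114 + 29915) - 1)) = 1/(94775 + (15801 - 1)) = 1/(94775 + 15800) = 1/110575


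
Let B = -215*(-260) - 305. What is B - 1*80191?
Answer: -24596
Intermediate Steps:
B = 55595 (B = 55900 - 305 = 55595)
B - 1*80191 = 55595 - 1*80191 = 55595 - 80191 = -24596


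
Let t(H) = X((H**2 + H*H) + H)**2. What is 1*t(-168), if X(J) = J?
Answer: 3167438400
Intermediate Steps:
t(H) = (H + 2*H**2)**2 (t(H) = ((H**2 + H*H) + H)**2 = ((H**2 + H**2) + H)**2 = (2*H**2 + H)**2 = (H + 2*H**2)**2)
1*t(-168) = 1*((-168)**2*(1 + 2*(-168))**2) = 1*(28224*(1 - 336)**2) = 1*(28224*(-335)**2) = 1*(28224*112225) = 1*3167438400 = 3167438400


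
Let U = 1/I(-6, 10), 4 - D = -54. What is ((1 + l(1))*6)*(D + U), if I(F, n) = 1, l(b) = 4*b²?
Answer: 1770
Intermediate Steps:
D = 58 (D = 4 - 1*(-54) = 4 + 54 = 58)
U = 1 (U = 1/1 = 1)
((1 + l(1))*6)*(D + U) = ((1 + 4*1²)*6)*(58 + 1) = ((1 + 4*1)*6)*59 = ((1 + 4)*6)*59 = (5*6)*59 = 30*59 = 1770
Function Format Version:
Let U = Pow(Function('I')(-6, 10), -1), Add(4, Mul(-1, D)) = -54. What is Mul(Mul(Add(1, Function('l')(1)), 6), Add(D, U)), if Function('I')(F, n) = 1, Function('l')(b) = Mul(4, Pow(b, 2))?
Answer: 1770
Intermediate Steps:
D = 58 (D = Add(4, Mul(-1, -54)) = Add(4, 54) = 58)
U = 1 (U = Pow(1, -1) = 1)
Mul(Mul(Add(1, Function('l')(1)), 6), Add(D, U)) = Mul(Mul(Add(1, Mul(4, Pow(1, 2))), 6), Add(58, 1)) = Mul(Mul(Add(1, Mul(4, 1)), 6), 59) = Mul(Mul(Add(1, 4), 6), 59) = Mul(Mul(5, 6), 59) = Mul(30, 59) = 1770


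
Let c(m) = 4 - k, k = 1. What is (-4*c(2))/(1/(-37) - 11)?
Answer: 37/34 ≈ 1.0882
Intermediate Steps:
c(m) = 3 (c(m) = 4 - 1*1 = 4 - 1 = 3)
(-4*c(2))/(1/(-37) - 11) = (-4*3)/(1/(-37) - 11) = -12/(-1/37 - 11) = -12/(-408/37) = -12*(-37/408) = 37/34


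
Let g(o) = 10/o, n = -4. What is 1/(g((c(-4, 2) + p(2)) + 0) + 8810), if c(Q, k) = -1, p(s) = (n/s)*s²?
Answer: 9/79280 ≈ 0.00011352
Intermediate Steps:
p(s) = -4*s (p(s) = (-4/s)*s² = -4*s)
1/(g((c(-4, 2) + p(2)) + 0) + 8810) = 1/(10/((-1 - 4*2) + 0) + 8810) = 1/(10/((-1 - 8) + 0) + 8810) = 1/(10/(-9 + 0) + 8810) = 1/(10/(-9) + 8810) = 1/(10*(-⅑) + 8810) = 1/(-10/9 + 8810) = 1/(79280/9) = 9/79280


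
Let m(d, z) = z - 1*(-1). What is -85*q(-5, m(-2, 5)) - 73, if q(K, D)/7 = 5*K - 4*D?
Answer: 29082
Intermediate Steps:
m(d, z) = 1 + z (m(d, z) = z + 1 = 1 + z)
q(K, D) = -28*D + 35*K (q(K, D) = 7*(5*K - 4*D) = 7*(-4*D + 5*K) = -28*D + 35*K)
-85*q(-5, m(-2, 5)) - 73 = -85*(-28*(1 + 5) + 35*(-5)) - 73 = -85*(-28*6 - 175) - 73 = -85*(-168 - 175) - 73 = -85*(-343) - 73 = 29155 - 73 = 29082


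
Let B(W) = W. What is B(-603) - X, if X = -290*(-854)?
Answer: -248263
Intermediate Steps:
X = 247660
B(-603) - X = -603 - 1*247660 = -603 - 247660 = -248263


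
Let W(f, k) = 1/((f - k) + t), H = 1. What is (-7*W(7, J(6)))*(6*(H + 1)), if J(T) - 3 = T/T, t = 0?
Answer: -28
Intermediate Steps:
J(T) = 4 (J(T) = 3 + T/T = 3 + 1 = 4)
W(f, k) = 1/(f - k) (W(f, k) = 1/((f - k) + 0) = 1/(f - k))
(-7*W(7, J(6)))*(6*(H + 1)) = (-7/(7 - 1*4))*(6*(1 + 1)) = (-7/(7 - 4))*(6*2) = -7/3*12 = -28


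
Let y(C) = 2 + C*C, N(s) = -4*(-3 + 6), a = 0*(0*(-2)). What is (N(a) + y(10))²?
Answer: 8100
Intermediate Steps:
a = 0 (a = 0*0 = 0)
N(s) = -12 (N(s) = -4*3 = -12)
y(C) = 2 + C²
(N(a) + y(10))² = (-12 + (2 + 10²))² = (-12 + (2 + 100))² = (-12 + 102)² = 90² = 8100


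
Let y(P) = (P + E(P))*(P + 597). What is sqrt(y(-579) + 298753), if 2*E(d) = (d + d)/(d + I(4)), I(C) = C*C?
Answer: 5*sqrt(3655914253)/563 ≈ 536.98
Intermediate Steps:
I(C) = C**2
E(d) = d/(16 + d) (E(d) = ((d + d)/(d + 4**2))/2 = ((2*d)/(d + 16))/2 = ((2*d)/(16 + d))/2 = (2*d/(16 + d))/2 = d/(16 + d))
y(P) = (597 + P)*(P + P/(16 + P)) (y(P) = (P + P/(16 + P))*(P + 597) = (P + P/(16 + P))*(597 + P) = (597 + P)*(P + P/(16 + P)))
sqrt(y(-579) + 298753) = sqrt(-579*(10149 + (-579)**2 + 614*(-579))/(16 - 579) + 298753) = sqrt(-579*(10149 + 335241 - 355506)/(-563) + 298753) = sqrt(-579*(-1/563)*(-10116) + 298753) = sqrt(-5857164/563 + 298753) = sqrt(162340775/563) = 5*sqrt(3655914253)/563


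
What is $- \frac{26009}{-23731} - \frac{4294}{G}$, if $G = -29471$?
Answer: $\frac{868412153}{699376301} \approx 1.2417$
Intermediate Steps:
$- \frac{26009}{-23731} - \frac{4294}{G} = - \frac{26009}{-23731} - \frac{4294}{-29471} = \left(-26009\right) \left(- \frac{1}{23731}\right) - - \frac{4294}{29471} = \frac{26009}{23731} + \frac{4294}{29471} = \frac{868412153}{699376301}$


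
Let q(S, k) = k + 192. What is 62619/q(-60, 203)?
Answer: 62619/395 ≈ 158.53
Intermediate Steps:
q(S, k) = 192 + k
62619/q(-60, 203) = 62619/(192 + 203) = 62619/395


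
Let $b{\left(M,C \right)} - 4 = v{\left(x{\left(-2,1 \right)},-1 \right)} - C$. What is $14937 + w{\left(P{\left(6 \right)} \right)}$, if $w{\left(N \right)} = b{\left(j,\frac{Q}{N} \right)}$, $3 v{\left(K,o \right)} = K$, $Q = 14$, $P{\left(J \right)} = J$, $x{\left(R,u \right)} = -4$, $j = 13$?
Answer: $\frac{44812}{3} \approx 14937.0$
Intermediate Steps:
$v{\left(K,o \right)} = \frac{K}{3}$
$b{\left(M,C \right)} = \frac{8}{3} - C$ ($b{\left(M,C \right)} = 4 - \left(\frac{4}{3} + C\right) = \frac{8}{3} - C$)
$w{\left(N \right)} = \frac{8}{3} - \frac{14}{N}$
$14937 + w{\left(P{\left(6 \right)} \right)} = 14937 + \left(\frac{8}{3} - \frac{14}{6}\right) = 14937 + \left(\frac{8}{3} - \frac{7}{3}\right) = 14937 + \frac{1}{3} = \frac{44812}{3}$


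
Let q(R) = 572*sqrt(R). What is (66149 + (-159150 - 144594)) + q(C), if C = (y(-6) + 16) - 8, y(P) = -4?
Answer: -236451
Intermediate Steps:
C = 4 (C = (-4 + 16) - 8 = 12 - 8 = 4)
(66149 + (-159150 - 144594)) + q(C) = (66149 + (-159150 - 144594)) + 572*sqrt(4) = (66149 - 303744) + 572*2 = -237595 + 1144 = -236451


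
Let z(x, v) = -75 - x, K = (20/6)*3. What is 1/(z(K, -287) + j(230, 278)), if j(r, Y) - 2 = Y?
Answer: 1/195 ≈ 0.0051282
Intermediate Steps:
j(r, Y) = 2 + Y
K = 10 (K = (20*(⅙))*3 = (10/3)*3 = 10)
1/(z(K, -287) + j(230, 278)) = 1/((-75 - 1*10) + (2 + 278)) = 1/((-75 - 10) + 280) = 1/(-85 + 280) = 1/195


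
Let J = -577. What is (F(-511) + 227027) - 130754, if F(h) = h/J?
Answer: 55550032/577 ≈ 96274.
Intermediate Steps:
F(h) = -h/577 (F(h) = h/(-577) = h*(-1/577) = -h/577)
(F(-511) + 227027) - 130754 = (-1/577*(-511) + 227027) - 130754 = (511/577 + 227027) - 130754 = 130995090/577 - 130754 = 55550032/577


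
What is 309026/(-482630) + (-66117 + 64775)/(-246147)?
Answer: -201652763/317641515 ≈ -0.63484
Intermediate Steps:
309026/(-482630) + (-66117 + 64775)/(-246147) = 309026*(-1/482630) - 1342*(-1/246147) = -9089/14195 + 122/22377 = -201652763/317641515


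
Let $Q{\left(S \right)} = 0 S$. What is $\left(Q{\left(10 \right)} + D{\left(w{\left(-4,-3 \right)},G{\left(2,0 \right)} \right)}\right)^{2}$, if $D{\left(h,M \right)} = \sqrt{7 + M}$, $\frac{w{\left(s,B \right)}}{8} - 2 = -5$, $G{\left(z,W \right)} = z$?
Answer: $9$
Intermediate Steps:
$w{\left(s,B \right)} = -24$ ($w{\left(s,B \right)} = 16 + 8 \left(-5\right) = 16 - 40 = -24$)
$Q{\left(S \right)} = 0$
$\left(Q{\left(10 \right)} + D{\left(w{\left(-4,-3 \right)},G{\left(2,0 \right)} \right)}\right)^{2} = \left(0 + \sqrt{7 + 2}\right)^{2} = \left(0 + \sqrt{9}\right)^{2} = \left(0 + 3\right)^{2} = 3^{2} = 9$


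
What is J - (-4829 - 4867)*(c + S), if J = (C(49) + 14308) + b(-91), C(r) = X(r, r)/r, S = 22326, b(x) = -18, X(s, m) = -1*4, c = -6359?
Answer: 7586685774/49 ≈ 1.5483e+8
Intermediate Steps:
X(s, m) = -4
C(r) = -4/r
J = 700206/49 (J = (-4/49 + 14308) - 18 = 701088/49 - 18 = 700206/49 ≈ 14290.)
J - (-4829 - 4867)*(c + S) = 700206/49 - (-4829 - 4867)*(-6359 + 22326) = 700206/49 - (-9696)*15967 = 700206/49 - 1*(-154816032) = 700206/49 + 154816032 = 7586685774/49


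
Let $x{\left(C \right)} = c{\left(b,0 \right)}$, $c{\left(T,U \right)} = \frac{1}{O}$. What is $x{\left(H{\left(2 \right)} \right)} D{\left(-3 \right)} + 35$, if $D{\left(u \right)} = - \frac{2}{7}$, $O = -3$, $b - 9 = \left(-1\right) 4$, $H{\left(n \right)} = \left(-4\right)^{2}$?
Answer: $\frac{737}{21} \approx 35.095$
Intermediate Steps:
$H{\left(n \right)} = 16$
$b = 5$ ($b = 9 - 4 = 5$)
$c{\left(T,U \right)} = - \frac{1}{3}$ ($c{\left(T,U \right)} = \frac{1}{-3} = - \frac{1}{3}$)
$x{\left(C \right)} = - \frac{1}{3}$
$D{\left(u \right)} = - \frac{2}{7}$ ($D{\left(u \right)} = \left(-2\right) \frac{1}{7} = - \frac{2}{7}$)
$x{\left(H{\left(2 \right)} \right)} D{\left(-3 \right)} + 35 = \left(- \frac{1}{3}\right) \left(- \frac{2}{7}\right) + 35 = \frac{2}{21} + 35 = \frac{737}{21}$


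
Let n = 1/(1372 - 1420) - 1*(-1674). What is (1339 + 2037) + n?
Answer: 242399/48 ≈ 5050.0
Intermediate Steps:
n = 80351/48 (n = 1/(-48) + 1674 = -1/48 + 1674 = 80351/48 ≈ 1674.0)
(1339 + 2037) + n = (1339 + 2037) + 80351/48 = 3376 + 80351/48 = 242399/48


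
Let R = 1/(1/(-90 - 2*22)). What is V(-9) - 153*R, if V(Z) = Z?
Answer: 20493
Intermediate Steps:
R = -134 (R = 1/(1/(-90 - 44)) = 1/(1/(-134)) = 1/(-1/134) = -134)
V(-9) - 153*R = -9 - 153*(-134) = -9 + 20502 = 20493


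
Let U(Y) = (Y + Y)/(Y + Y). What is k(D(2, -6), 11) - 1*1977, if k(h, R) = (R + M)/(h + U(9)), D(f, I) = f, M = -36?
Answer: -5956/3 ≈ -1985.3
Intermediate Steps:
U(Y) = 1 (U(Y) = (2*Y)/((2*Y)) = (2*Y)*(1/(2*Y)) = 1)
k(h, R) = (-36 + R)/(1 + h) (k(h, R) = (R - 36)/(h + 1) = (-36 + R)/(1 + h))
k(D(2, -6), 11) - 1*1977 = (-36 + 11)/(1 + 2) - 1*1977 = -25/3 - 1977 = -5956/3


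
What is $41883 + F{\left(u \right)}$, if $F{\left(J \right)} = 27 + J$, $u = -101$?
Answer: $41809$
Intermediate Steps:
$41883 + F{\left(u \right)} = 41883 + \left(27 - 101\right) = 41883 - 74 = 41809$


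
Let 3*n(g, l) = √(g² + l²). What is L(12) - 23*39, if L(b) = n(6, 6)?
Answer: -897 + 2*√2 ≈ -894.17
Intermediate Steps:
n(g, l) = √(g² + l²)/3
L(b) = 2*√2 (L(b) = √(6² + 6²)/3 = √(36 + 36)/3 = √72/3 = (6*√2)/3 = 2*√2)
L(12) - 23*39 = 2*√2 - 23*39 = 2*√2 - 897 = -897 + 2*√2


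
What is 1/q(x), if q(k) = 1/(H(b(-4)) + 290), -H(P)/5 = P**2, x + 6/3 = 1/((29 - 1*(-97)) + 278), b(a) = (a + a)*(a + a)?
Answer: -20190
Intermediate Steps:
b(a) = 4*a**2 (b(a) = (2*a)*(2*a) = 4*a**2)
x = -807/404 (x = -2 + 1/((29 - 1*(-97)) + 278) = -2 + 1/((29 + 97) + 278) = -2 + 1/(126 + 278) = -2 + 1/404 = -807/404 ≈ -1.9975)
H(P) = -5*P**2
q(k) = -1/20190 (q(k) = 1/(-5*(4*(-4)**2)**2 + 290) = 1/(-5*(4*16)**2 + 290) = 1/(-5*64**2 + 290) = 1/(-5*4096 + 290) = 1/(-20480 + 290) = 1/(-20190) = -1/20190)
1/q(x) = 1/(-1/20190) = -20190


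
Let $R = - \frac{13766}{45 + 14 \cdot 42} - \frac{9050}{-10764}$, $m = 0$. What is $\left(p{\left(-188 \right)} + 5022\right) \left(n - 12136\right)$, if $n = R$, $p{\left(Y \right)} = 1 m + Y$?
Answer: $- \frac{33367669446517}{567801} \approx -5.8766 \cdot 10^{7}$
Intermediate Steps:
$R = - \frac{23741429}{1135602}$ ($R = - \frac{13766}{45 + 588} - - \frac{4525}{5382} = - \frac{13766}{633} + \frac{4525}{5382} = - \frac{23741429}{1135602} \approx -20.906$)
$p{\left(Y \right)} = Y$ ($p{\left(Y \right)} = 1 \cdot 0 + Y = 0 + Y = Y$)
$n = - \frac{23741429}{1135602} \approx -20.906$
$\left(p{\left(-188 \right)} + 5022\right) \left(n - 12136\right) = \left(-188 + 5022\right) \left(- \frac{23741429}{1135602} - 12136\right) = 4834 \left(- \frac{13805407301}{1135602}\right) = - \frac{33367669446517}{567801}$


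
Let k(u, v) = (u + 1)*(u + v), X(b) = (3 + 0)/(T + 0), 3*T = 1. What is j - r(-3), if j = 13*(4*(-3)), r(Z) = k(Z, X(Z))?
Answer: -144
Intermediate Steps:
T = ⅓ (T = (⅓)*1 = ⅓ ≈ 0.33333)
X(b) = 9 (X(b) = (3 + 0)/(⅓ + 0) = 3/(⅓) = 3*3 = 9)
k(u, v) = (1 + u)*(u + v)
r(Z) = 9 + Z² + 10*Z (r(Z) = Z + 9 + Z² + Z*9 = Z + 9 + Z² + 9*Z = 9 + Z² + 10*Z)
j = -156 (j = 13*(-12) = -156)
j - r(-3) = -156 - (9 + (-3)² + 10*(-3)) = -156 - (9 + 9 - 30) = -156 - 1*(-12) = -156 + 12 = -144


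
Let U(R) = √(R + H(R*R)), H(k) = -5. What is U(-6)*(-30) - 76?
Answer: -76 - 30*I*√11 ≈ -76.0 - 99.499*I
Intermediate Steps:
U(R) = √(-5 + R) (U(R) = √(R - 5) = √(-5 + R))
U(-6)*(-30) - 76 = √(-5 - 6)*(-30) - 76 = √(-11)*(-30) - 76 = (I*√11)*(-30) - 76 = -30*I*√11 - 76 = -76 - 30*I*√11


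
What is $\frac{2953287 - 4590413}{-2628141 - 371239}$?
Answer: $\frac{818563}{1499690} \approx 0.54582$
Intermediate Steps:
$\frac{2953287 - 4590413}{-2628141 - 371239} = - \frac{1637126}{-2628141 - 371239} = - \frac{1637126}{-2999380} = \left(-1637126\right) \left(- \frac{1}{2999380}\right) = \frac{818563}{1499690}$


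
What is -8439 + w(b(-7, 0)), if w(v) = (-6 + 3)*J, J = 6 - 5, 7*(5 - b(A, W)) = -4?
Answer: -8442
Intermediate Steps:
b(A, W) = 39/7 (b(A, W) = 5 - ⅐*(-4) = 5 + 4/7 = 39/7)
J = 1
w(v) = -3 (w(v) = (-6 + 3)*1 = -3*1 = -3)
-8439 + w(b(-7, 0)) = -8439 - 3 = -8442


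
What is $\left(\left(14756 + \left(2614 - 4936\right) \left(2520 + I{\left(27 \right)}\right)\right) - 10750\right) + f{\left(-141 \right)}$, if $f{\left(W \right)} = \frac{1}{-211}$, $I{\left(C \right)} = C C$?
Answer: $- \frac{1590976293}{211} \approx -7.5402 \cdot 10^{6}$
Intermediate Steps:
$I{\left(C \right)} = C^{2}$
$f{\left(W \right)} = - \frac{1}{211}$
$\left(\left(14756 + \left(2614 - 4936\right) \left(2520 + I{\left(27 \right)}\right)\right) - 10750\right) + f{\left(-141 \right)} = \left(\left(14756 + \left(2614 - 4936\right) \left(2520 + 27^{2}\right)\right) - 10750\right) - \frac{1}{211} = \left(\left(14756 - 2322 \left(2520 + 729\right)\right) - 10750\right) - \frac{1}{211} = \left(\left(14756 - 7544178\right) - 10750\right) - \frac{1}{211} = \left(-7529422 - 10750\right) - \frac{1}{211} = -7540172 - \frac{1}{211} = - \frac{1590976293}{211}$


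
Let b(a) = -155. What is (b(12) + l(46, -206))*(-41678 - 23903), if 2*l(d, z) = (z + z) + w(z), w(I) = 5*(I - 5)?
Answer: 116537437/2 ≈ 5.8269e+7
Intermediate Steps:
w(I) = -25 + 5*I (w(I) = 5*(-5 + I) = -25 + 5*I)
l(d, z) = -25/2 + 7*z/2 (l(d, z) = ((z + z) + (-25 + 5*z))/2 = (2*z + (-25 + 5*z))/2 = (-25 + 7*z)/2 = -25/2 + 7*z/2)
(b(12) + l(46, -206))*(-41678 - 23903) = (-155 + (-25/2 + (7/2)*(-206)))*(-41678 - 23903) = (-155 + (-25/2 - 721))*(-65581) = (-155 - 1467/2)*(-65581) = -1777/2*(-65581) = 116537437/2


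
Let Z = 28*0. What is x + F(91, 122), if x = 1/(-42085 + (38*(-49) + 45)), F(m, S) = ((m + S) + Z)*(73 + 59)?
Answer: 1234348631/43902 ≈ 28116.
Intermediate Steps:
Z = 0
F(m, S) = 132*S + 132*m (F(m, S) = ((m + S) + 0)*(73 + 59) = ((S + m) + 0)*132 = (S + m)*132 = 132*S + 132*m)
x = -1/43902 (x = 1/(-42085 + (-1862 + 45)) = 1/(-42085 - 1817) = 1/(-43902) = -1/43902 ≈ -2.2778e-5)
x + F(91, 122) = -1/43902 + (132*122 + 132*91) = -1/43902 + (16104 + 12012) = -1/43902 + 28116 = 1234348631/43902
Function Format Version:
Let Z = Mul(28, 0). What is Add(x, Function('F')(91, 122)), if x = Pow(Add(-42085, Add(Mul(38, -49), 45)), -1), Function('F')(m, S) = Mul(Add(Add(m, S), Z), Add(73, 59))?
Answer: Rational(1234348631, 43902) ≈ 28116.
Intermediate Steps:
Z = 0
Function('F')(m, S) = Add(Mul(132, S), Mul(132, m)) (Function('F')(m, S) = Mul(Add(Add(m, S), 0), Add(73, 59)) = Mul(Add(Add(S, m), 0), 132) = Mul(Add(S, m), 132) = Add(Mul(132, S), Mul(132, m)))
x = Rational(-1, 43902) (x = Pow(Add(-42085, Add(-1862, 45)), -1) = Pow(Add(-42085, -1817), -1) = Pow(-43902, -1) = Rational(-1, 43902) ≈ -2.2778e-5)
Add(x, Function('F')(91, 122)) = Add(Rational(-1, 43902), Add(Mul(132, 122), Mul(132, 91))) = Add(Rational(-1, 43902), Add(16104, 12012)) = Add(Rational(-1, 43902), 28116) = Rational(1234348631, 43902)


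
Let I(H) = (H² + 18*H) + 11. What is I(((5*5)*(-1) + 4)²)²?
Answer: 40977904900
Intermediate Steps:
I(H) = 11 + H² + 18*H
I(((5*5)*(-1) + 4)²)² = (11 + (((5*5)*(-1) + 4)²)² + 18*((5*5)*(-1) + 4)²)² = (11 + ((25*(-1) + 4)²)² + 18*(25*(-1) + 4)²)² = (11 + ((-25 + 4)²)² + 18*(-25 + 4)²)² = (11 + ((-21)²)² + 18*(-21)²)² = (11 + 441² + 18*441)² = (11 + 194481 + 7938)² = 202430² = 40977904900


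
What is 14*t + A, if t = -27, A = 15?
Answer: -363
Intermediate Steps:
14*t + A = 14*(-27) + 15 = -378 + 15 = -363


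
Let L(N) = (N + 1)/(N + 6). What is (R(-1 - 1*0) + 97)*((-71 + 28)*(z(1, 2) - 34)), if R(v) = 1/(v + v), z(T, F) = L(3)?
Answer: 1253149/9 ≈ 1.3924e+5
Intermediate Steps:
L(N) = (1 + N)/(6 + N)
z(T, F) = 4/9 (z(T, F) = (1 + 3)/(6 + 3) = 4/9)
R(v) = 1/(2*v)
(R(-1 - 1*0) + 97)*((-71 + 28)*(z(1, 2) - 34)) = (1/(2*(-1 - 1*0)) + 97)*((-71 + 28)*(4/9 - 34)) = (1/(2*(-1 + 0)) + 97)*(-43*(-302/9)) = ((½)/(-1) + 97)*(12986/9) = ((½)*(-1) + 97)*(12986/9) = (-½ + 97)*(12986/9) = (193/2)*(12986/9) = 1253149/9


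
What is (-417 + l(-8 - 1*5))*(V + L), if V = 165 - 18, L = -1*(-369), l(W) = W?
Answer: -221880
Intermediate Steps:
L = 369
V = 147
(-417 + l(-8 - 1*5))*(V + L) = (-417 + (-8 - 1*5))*(147 + 369) = (-417 + (-8 - 5))*516 = (-417 - 13)*516 = -430*516 = -221880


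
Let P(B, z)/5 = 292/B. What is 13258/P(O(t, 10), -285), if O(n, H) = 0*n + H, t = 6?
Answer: 6629/73 ≈ 90.808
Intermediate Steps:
O(n, H) = H (O(n, H) = 0 + H = H)
P(B, z) = 1460/B (P(B, z) = 5*(292/B) = 1460/B)
13258/P(O(t, 10), -285) = 13258/((1460/10)) = 13258/((1460*(⅒))) = 13258/146 = 13258*(1/146) = 6629/73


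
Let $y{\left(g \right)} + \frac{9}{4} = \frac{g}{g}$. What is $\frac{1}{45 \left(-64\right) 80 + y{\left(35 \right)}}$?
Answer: $- \frac{4}{921605} \approx -4.3403 \cdot 10^{-6}$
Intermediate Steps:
$y{\left(g \right)} = - \frac{5}{4}$ ($y{\left(g \right)} = - \frac{9}{4} + \frac{g}{g} = - \frac{9}{4} + 1 = - \frac{5}{4}$)
$\frac{1}{45 \left(-64\right) 80 + y{\left(35 \right)}} = \frac{1}{45 \left(-64\right) 80 - \frac{5}{4}} = \frac{1}{\left(-2880\right) 80 - \frac{5}{4}} = \frac{1}{-230400 - \frac{5}{4}} = \frac{1}{- \frac{921605}{4}} = - \frac{4}{921605}$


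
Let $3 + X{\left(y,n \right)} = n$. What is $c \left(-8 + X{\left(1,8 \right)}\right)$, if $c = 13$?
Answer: $-39$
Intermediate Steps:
$X{\left(y,n \right)} = -3 + n$
$c \left(-8 + X{\left(1,8 \right)}\right) = 13 \left(-8 + \left(-3 + 8\right)\right) = 13 \left(-8 + 5\right) = 13 \left(-3\right) = -39$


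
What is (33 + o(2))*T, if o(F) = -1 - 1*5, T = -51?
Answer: -1377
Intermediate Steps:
o(F) = -6 (o(F) = -1 - 5 = -6)
(33 + o(2))*T = (33 - 6)*(-51) = 27*(-51) = -1377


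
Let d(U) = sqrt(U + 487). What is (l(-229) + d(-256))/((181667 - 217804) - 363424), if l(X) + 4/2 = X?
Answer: 77/133187 - sqrt(231)/399561 ≈ 0.00054010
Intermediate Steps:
l(X) = -2 + X
d(U) = sqrt(487 + U)
(l(-229) + d(-256))/((181667 - 217804) - 363424) = ((-2 - 229) + sqrt(487 - 256))/((181667 - 217804) - 363424) = (-231 + sqrt(231))/(-36137 - 363424) = (-231 + sqrt(231))/(-399561) = (-231 + sqrt(231))*(-1/399561) = 77/133187 - sqrt(231)/399561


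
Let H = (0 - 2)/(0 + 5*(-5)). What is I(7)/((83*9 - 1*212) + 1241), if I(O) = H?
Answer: 1/22200 ≈ 4.5045e-5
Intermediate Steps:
H = 2/25 (H = -2/(0 - 25) = -2/(-25) = -2*(-1/25) = 2/25 ≈ 0.080000)
I(O) = 2/25
I(7)/((83*9 - 1*212) + 1241) = (2/25)/((83*9 - 1*212) + 1241) = (2/25)/((747 - 212) + 1241) = (2/25)/(535 + 1241) = (2/25)/1776 = (1/1776)*(2/25) = 1/22200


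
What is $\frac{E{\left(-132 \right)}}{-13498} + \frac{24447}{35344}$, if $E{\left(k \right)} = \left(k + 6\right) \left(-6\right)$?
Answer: $\frac{151632771}{238536656} \approx 0.63568$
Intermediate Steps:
$E{\left(k \right)} = -36 - 6 k$ ($E{\left(k \right)} = \left(6 + k\right) \left(-6\right) = -36 - 6 k$)
$\frac{E{\left(-132 \right)}}{-13498} + \frac{24447}{35344} = \frac{-36 - -792}{-13498} + \frac{24447}{35344} = \left(-36 + 792\right) \left(- \frac{1}{13498}\right) + 24447 \cdot \frac{1}{35344} = 756 \left(- \frac{1}{13498}\right) + \frac{24447}{35344} = - \frac{378}{6749} + \frac{24447}{35344} = \frac{151632771}{238536656}$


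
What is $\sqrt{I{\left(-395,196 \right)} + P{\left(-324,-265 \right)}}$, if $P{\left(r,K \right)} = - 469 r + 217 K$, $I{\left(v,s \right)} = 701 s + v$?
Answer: $2 \sqrt{57863} \approx 481.09$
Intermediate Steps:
$I{\left(v,s \right)} = v + 701 s$
$\sqrt{I{\left(-395,196 \right)} + P{\left(-324,-265 \right)}} = \sqrt{\left(-395 + 701 \cdot 196\right) + \left(\left(-469\right) \left(-324\right) + 217 \left(-265\right)\right)} = \sqrt{\left(-395 + 137396\right) + \left(151956 - 57505\right)} = \sqrt{137001 + 94451} = \sqrt{231452} = 2 \sqrt{57863}$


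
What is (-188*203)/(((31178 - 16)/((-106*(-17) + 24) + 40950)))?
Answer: -816251632/15581 ≈ -52388.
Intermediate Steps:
(-188*203)/(((31178 - 16)/((-106*(-17) + 24) + 40950))) = -38164/(31162/((1802 + 24) + 40950)) = -38164/(31162/(1826 + 40950)) = -38164/(31162/42776) = -38164/(31162*(1/42776)) = -38164/15581/21388 = -38164*21388/15581 = -816251632/15581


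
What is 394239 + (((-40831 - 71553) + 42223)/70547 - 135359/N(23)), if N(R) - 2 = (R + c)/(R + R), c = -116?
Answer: 467074191730/70547 ≈ 6.6208e+6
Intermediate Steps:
N(R) = 2 + (-116 + R)/(2*R) (N(R) = 2 + (R - 116)/(R + R) = 2 + (-116 + R)/((2*R)) = 2 + (-116 + R)*(1/(2*R)) = 2 + (-116 + R)/(2*R))
394239 + (((-40831 - 71553) + 42223)/70547 - 135359/N(23)) = 394239 + (((-40831 - 71553) + 42223)/70547 - 135359/(5/2 - 58/23)) = 394239 + ((-112384 + 42223)*(1/70547) - 135359/(5/2 - 58*1/23)) = 394239 + (-70161*1/70547 - 135359/(5/2 - 58/23)) = 394239 + (-70161/70547 - 135359/(-1/46)) = 394239 + (-70161/70547 - 135359*(-46)) = 394239 + (-70161/70547 + 6226514) = 394239 + 439261812997/70547 = 467074191730/70547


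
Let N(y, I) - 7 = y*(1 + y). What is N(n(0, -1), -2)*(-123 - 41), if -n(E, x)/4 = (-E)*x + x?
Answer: -4428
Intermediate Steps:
n(E, x) = -4*x + 4*E*x (n(E, x) = -4*((-E)*x + x) = -4*(-E*x + x) = -4*(x - E*x) = -4*x + 4*E*x)
N(y, I) = 7 + y*(1 + y)
N(n(0, -1), -2)*(-123 - 41) = (7 + 4*(-1)*(-1 + 0) + (4*(-1)*(-1 + 0))²)*(-123 - 41) = (7 + 4*(-1)*(-1) + (4*(-1)*(-1))²)*(-164) = (7 + 4 + 4²)*(-164) = (7 + 4 + 16)*(-164) = 27*(-164) = -4428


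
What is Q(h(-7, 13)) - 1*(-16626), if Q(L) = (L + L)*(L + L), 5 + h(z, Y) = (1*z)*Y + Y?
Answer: 44182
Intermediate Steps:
h(z, Y) = -5 + Y + Y*z (h(z, Y) = -5 + ((1*z)*Y + Y) = -5 + (z*Y + Y) = -5 + (Y*z + Y) = -5 + (Y + Y*z) = -5 + Y + Y*z)
Q(L) = 4*L² (Q(L) = (2*L)*(2*L) = 4*L²)
Q(h(-7, 13)) - 1*(-16626) = 4*(-5 + 13 + 13*(-7))² - 1*(-16626) = 4*(-5 + 13 - 91)² + 16626 = 4*(-83)² + 16626 = 4*6889 + 16626 = 27556 + 16626 = 44182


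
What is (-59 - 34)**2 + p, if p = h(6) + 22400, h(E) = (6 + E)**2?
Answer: 31193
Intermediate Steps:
p = 22544 (p = (6 + 6)**2 + 22400 = 12**2 + 22400 = 144 + 22400 = 22544)
(-59 - 34)**2 + p = (-59 - 34)**2 + 22544 = (-93)**2 + 22544 = 8649 + 22544 = 31193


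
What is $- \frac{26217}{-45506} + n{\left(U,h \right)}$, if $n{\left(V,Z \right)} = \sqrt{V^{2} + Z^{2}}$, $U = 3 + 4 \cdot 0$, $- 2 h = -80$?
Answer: $\frac{26217}{45506} + \sqrt{1609} \approx 40.688$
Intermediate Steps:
$h = 40$ ($h = \left(- \frac{1}{2}\right) \left(-80\right) = 40$)
$U = 3$ ($U = 3 + 0 = 3$)
$- \frac{26217}{-45506} + n{\left(U,h \right)} = - \frac{26217}{-45506} + \sqrt{3^{2} + 40^{2}} = \left(-26217\right) \left(- \frac{1}{45506}\right) + \sqrt{9 + 1600} = \frac{26217}{45506} + \sqrt{1609}$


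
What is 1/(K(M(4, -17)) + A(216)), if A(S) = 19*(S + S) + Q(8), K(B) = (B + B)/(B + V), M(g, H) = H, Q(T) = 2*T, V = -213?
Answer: 115/945777 ≈ 0.00012159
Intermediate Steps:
K(B) = 2*B/(-213 + B) (K(B) = (B + B)/(B - 213) = (2*B)/(-213 + B) = 2*B/(-213 + B))
A(S) = 16 + 38*S (A(S) = 19*(S + S) + 2*8 = 19*(2*S) + 16 = 38*S + 16 = 16 + 38*S)
1/(K(M(4, -17)) + A(216)) = 1/(2*(-17)/(-213 - 17) + (16 + 38*216)) = 1/(2*(-17)/(-230) + (16 + 8208)) = 1/(2*(-17)*(-1/230) + 8224) = 1/(17/115 + 8224) = 1/(945777/115) = 115/945777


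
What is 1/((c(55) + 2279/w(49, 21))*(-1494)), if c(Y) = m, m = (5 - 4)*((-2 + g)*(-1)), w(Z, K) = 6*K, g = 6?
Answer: -7/147325 ≈ -4.7514e-5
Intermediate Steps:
m = -4 (m = (5 - 4)*((-2 + 6)*(-1)) = 1*(4*(-1)) = 1*(-4) = -4)
c(Y) = -4
1/((c(55) + 2279/w(49, 21))*(-1494)) = 1/(-4 + 2279/((6*21))*(-1494)) = -1/1494/(-4 + 2279/126) = -1/1494/(1775/126) = (126/1775)*(-1/1494) = -7/147325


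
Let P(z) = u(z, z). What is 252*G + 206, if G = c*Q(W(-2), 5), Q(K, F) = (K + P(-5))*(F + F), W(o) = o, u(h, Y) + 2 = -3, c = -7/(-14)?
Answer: -8614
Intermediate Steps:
c = 1/2 (c = -7*(-1/14) = 1/2 ≈ 0.50000)
u(h, Y) = -5 (u(h, Y) = -2 - 3 = -5)
P(z) = -5
Q(K, F) = 2*F*(-5 + K) (Q(K, F) = (K - 5)*(F + F) = (-5 + K)*(2*F) = 2*F*(-5 + K))
G = -35 (G = (2*5*(-5 - 2))/2 = (2*5*(-7))/2 = (1/2)*(-70) = -35)
252*G + 206 = 252*(-35) + 206 = -8820 + 206 = -8614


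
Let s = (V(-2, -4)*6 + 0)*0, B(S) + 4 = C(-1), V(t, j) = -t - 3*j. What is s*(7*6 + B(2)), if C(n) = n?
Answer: 0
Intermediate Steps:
B(S) = -5 (B(S) = -4 - 1 = -5)
s = 0 (s = ((-1*(-2) - 3*(-4))*6 + 0)*0 = ((2 + 12)*6 + 0)*0 = (14*6 + 0)*0 = (84 + 0)*0 = 84*0 = 0)
s*(7*6 + B(2)) = 0*(7*6 - 5) = 0*(42 - 5) = 0*37 = 0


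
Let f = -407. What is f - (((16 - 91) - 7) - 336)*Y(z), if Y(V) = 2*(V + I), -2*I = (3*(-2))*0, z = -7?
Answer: -6259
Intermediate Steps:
I = 0 (I = -3*(-2)*0/2 = -(-3)*0 = -1/2*0 = 0)
Y(V) = 2*V (Y(V) = 2*(V + 0) = 2*V)
f - (((16 - 91) - 7) - 336)*Y(z) = -407 - (((16 - 91) - 7) - 336)*2*(-7) = -407 - ((-75 - 7) - 336)*(-14) = -407 - (-82 - 336)*(-14) = -407 - (-418)*(-14) = -407 - 1*5852 = -407 - 5852 = -6259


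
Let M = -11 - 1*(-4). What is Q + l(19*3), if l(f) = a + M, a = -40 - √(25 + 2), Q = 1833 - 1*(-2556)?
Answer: 4342 - 3*√3 ≈ 4336.8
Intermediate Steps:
Q = 4389 (Q = 1833 + 2556 = 4389)
M = -7 (M = -11 + 4 = -7)
a = -40 - 3*√3 (a = -40 - √27 = -40 - 3*√3 ≈ -45.196)
l(f) = -47 - 3*√3 (l(f) = (-40 - 3*√3) - 7 = -47 - 3*√3)
Q + l(19*3) = 4389 + (-47 - 3*√3) = 4342 - 3*√3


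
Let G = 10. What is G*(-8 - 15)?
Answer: -230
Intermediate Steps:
G*(-8 - 15) = 10*(-8 - 15) = 10*(-23) = -230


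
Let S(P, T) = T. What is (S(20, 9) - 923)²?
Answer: 835396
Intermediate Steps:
(S(20, 9) - 923)² = (9 - 923)² = (-914)² = 835396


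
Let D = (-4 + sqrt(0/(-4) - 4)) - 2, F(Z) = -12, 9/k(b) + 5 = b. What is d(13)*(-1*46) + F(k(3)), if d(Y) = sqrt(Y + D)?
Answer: -12 - 46*sqrt(7 + 2*I) ≈ -134.92 - 17.215*I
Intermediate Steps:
k(b) = 9/(-5 + b)
D = -6 + 2*I (D = (-4 + sqrt(0*(-1/4) - 4)) - 2 = (-4 + sqrt(0 - 4)) - 2 = (-4 + sqrt(-4)) - 2 = (-4 + 2*I) - 2 = -6 + 2*I ≈ -6.0 + 2.0*I)
d(Y) = sqrt(-6 + Y + 2*I) (d(Y) = sqrt(Y + (-6 + 2*I)) = sqrt(-6 + Y + 2*I))
d(13)*(-1*46) + F(k(3)) = sqrt(-6 + 13 + 2*I)*(-1*46) - 12 = sqrt(7 + 2*I)*(-46) - 12 = -46*sqrt(7 + 2*I) - 12 = -12 - 46*sqrt(7 + 2*I)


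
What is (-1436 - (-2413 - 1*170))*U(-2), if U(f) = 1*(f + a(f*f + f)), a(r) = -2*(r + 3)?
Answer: -13764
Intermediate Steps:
a(r) = -6 - 2*r (a(r) = -2*(3 + r) = -6 - 2*r)
U(f) = -6 - f - 2*f² (U(f) = 1*(f + (-6 - 2*(f*f + f))) = 1*(f + (-6 - 2*(f² + f))) = 1*(f + (-6 - 2*(f + f²))) = 1*(f + (-6 + (-2*f - 2*f²))) = 1*(f + (-6 - 2*f - 2*f²)) = 1*(-6 - f - 2*f²) = -6 - f - 2*f²)
(-1436 - (-2413 - 1*170))*U(-2) = (-1436 - (-2413 - 1*170))*(-6 - 2 - 2*(-2)*(1 - 2)) = (-1436 - (-2413 - 170))*(-6 - 2 - 2*(-2)*(-1)) = (-1436 - 1*(-2583))*(-6 - 2 - 4) = (-1436 + 2583)*(-12) = 1147*(-12) = -13764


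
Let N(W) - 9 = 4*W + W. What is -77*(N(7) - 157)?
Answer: 8701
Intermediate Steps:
N(W) = 9 + 5*W (N(W) = 9 + (4*W + W) = 9 + 5*W)
-77*(N(7) - 157) = -77*((9 + 5*7) - 157) = -77*((9 + 35) - 157) = -77*(44 - 157) = -77*(-113) = 8701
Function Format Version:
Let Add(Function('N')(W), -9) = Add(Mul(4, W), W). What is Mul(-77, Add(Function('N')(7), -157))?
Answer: 8701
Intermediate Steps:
Function('N')(W) = Add(9, Mul(5, W)) (Function('N')(W) = Add(9, Add(Mul(4, W), W)) = Add(9, Mul(5, W)))
Mul(-77, Add(Function('N')(7), -157)) = Mul(-77, Add(Add(9, Mul(5, 7)), -157)) = Mul(-77, Add(Add(9, 35), -157)) = Mul(-77, Add(44, -157)) = Mul(-77, -113) = 8701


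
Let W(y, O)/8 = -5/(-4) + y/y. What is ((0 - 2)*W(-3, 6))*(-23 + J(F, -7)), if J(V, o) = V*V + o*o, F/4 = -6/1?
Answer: -21672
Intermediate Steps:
W(y, O) = 18 (W(y, O) = 8*(-5/(-4) + y/y) = 8*(-5*(-1/4) + 1) = 8*(5/4 + 1) = 8*(9/4) = 18)
F = -24 (F = 4*(-6/1) = 4*(-6*1) = 4*(-6) = -24)
J(V, o) = V**2 + o**2
((0 - 2)*W(-3, 6))*(-23 + J(F, -7)) = ((0 - 2)*18)*(-23 + ((-24)**2 + (-7)**2)) = (-2*18)*(-23 + (576 + 49)) = -36*(-23 + 625) = -36*602 = -21672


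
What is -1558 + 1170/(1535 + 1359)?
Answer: -2253841/1447 ≈ -1557.6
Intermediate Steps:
-1558 + 1170/(1535 + 1359) = -1558 + 1170/2894 = -1558 + 1170*(1/2894) = -1558 + 585/1447 = -2253841/1447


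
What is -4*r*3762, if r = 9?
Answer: -135432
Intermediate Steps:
-4*r*3762 = -36*3762 = -4*33858 = -135432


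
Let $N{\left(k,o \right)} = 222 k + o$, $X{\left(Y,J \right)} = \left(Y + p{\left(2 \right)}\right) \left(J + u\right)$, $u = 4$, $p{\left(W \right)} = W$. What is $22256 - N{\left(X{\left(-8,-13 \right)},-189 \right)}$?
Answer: $10457$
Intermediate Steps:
$X{\left(Y,J \right)} = \left(2 + Y\right) \left(4 + J\right)$ ($X{\left(Y,J \right)} = \left(Y + 2\right) \left(J + 4\right) = \left(2 + Y\right) \left(4 + J\right)$)
$N{\left(k,o \right)} = o + 222 k$
$22256 - N{\left(X{\left(-8,-13 \right)},-189 \right)} = 22256 - \left(-189 + 222 \left(8 + 2 \left(-13\right) + 4 \left(-8\right) - -104\right)\right) = 22256 - \left(-189 + 222 \left(8 - 26 - 32 + 104\right)\right) = 22256 - \left(-189 + 222 \cdot 54\right) = 22256 - \left(-189 + 11988\right) = 22256 - 11799 = 10457$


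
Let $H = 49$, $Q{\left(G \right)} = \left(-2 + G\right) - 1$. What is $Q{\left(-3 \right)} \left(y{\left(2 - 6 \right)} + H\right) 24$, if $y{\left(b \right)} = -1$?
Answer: $-6912$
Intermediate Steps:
$Q{\left(G \right)} = -3 + G$
$Q{\left(-3 \right)} \left(y{\left(2 - 6 \right)} + H\right) 24 = \left(-3 - 3\right) \left(-1 + 49\right) 24 = \left(-6\right) 48 \cdot 24 = \left(-288\right) 24 = -6912$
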